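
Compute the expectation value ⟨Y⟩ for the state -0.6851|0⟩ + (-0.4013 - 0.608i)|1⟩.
0.8331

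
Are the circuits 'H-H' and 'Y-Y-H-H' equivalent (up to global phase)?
Yes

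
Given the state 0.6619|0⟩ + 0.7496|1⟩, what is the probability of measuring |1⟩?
0.5619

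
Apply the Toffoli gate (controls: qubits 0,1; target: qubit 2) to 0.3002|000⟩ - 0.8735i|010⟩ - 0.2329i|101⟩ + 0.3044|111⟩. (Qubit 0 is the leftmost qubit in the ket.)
0.3002|000⟩ - 0.8735i|010⟩ - 0.2329i|101⟩ + 0.3044|110⟩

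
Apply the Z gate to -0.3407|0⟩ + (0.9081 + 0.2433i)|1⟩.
-0.3407|0⟩ + (-0.9081 - 0.2433i)|1⟩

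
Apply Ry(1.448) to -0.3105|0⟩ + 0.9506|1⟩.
-0.8623|0⟩ + 0.5065|1⟩

Ry(1.448) = [[cos(θ/2), −sin(θ/2)], [sin(θ/2), cos(θ/2)]]; θ = 1.448, cos(θ/2) ≈ 0.749162, sin(θ/2) ≈ 0.662387.
With a = amp(|0⟩) = -0.3105 and b = amp(|1⟩) = 0.9506:
new amp(|0⟩) = (0.749162)·a + (-0.662387)·b = -0.8623
new amp(|1⟩) = (0.662387)·a + (0.749162)·b = 0.5065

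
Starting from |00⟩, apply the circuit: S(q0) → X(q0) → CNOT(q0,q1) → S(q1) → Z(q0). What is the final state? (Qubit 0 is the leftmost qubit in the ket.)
-i|11⟩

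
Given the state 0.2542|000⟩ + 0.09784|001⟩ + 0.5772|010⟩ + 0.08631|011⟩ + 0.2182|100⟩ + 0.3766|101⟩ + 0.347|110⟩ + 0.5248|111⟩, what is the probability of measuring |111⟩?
0.2754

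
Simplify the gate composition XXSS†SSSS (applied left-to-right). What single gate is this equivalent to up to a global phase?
I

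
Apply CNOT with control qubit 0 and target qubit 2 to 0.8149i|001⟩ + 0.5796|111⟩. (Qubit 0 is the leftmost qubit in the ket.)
0.8149i|001⟩ + 0.5796|110⟩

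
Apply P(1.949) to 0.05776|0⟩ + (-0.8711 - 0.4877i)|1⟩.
0.05776|0⟩ + (0.7749 - 0.6295i)|1⟩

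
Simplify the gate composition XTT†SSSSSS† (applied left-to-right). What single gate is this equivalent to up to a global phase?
X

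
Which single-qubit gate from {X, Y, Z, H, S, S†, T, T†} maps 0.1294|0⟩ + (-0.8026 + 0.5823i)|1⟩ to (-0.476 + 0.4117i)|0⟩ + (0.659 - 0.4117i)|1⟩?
H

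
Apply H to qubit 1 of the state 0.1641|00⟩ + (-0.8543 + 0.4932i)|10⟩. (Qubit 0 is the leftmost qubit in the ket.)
0.116|00⟩ + 0.116|01⟩ + (-0.6041 + 0.3487i)|10⟩ + (-0.6041 + 0.3487i)|11⟩

H on qubit 1 mixes each pair of kets that differ only in qubit 1: amplitudes (a, b) of (|…0…⟩, |…1…⟩) become ((a + b)/√2, (a − b)/√2). Kets absent from the input have amplitude 0.
(|00⟩, |01⟩): (a, b) = (0.1641, 0) → (0.116, 0.116)
(|10⟩, |11⟩): (a, b) = ((-0.8543 + 0.4932i), 0) → ((-0.6041 + 0.3487i), (-0.6041 + 0.3487i))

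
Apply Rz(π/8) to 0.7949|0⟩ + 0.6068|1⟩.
(0.7796 - 0.1551i)|0⟩ + (0.5951 + 0.1184i)|1⟩

Rz(π/8) = [[e^(−iθ/2), 0], [0, e^(iθ/2)]] with e^(±iθ/2) = cos(θ/2) ± i·sin(θ/2); θ = π/8, cos(θ/2) ≈ 0.980785, sin(θ/2) ≈ 0.19509.
With a = amp(|0⟩) = 0.7949 and b = amp(|1⟩) = 0.6068:
new amp(|0⟩) = (0.980785 - 0.19509i)·a = (0.7796 - 0.1551i)
new amp(|1⟩) = (0.980785 + 0.19509i)·b = (0.5951 + 0.1184i)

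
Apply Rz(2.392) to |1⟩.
(0.3661 + 0.9306i)|1⟩

Rz(2.392) = [[e^(−iθ/2), 0], [0, e^(iθ/2)]] with e^(±iθ/2) = cos(θ/2) ± i·sin(θ/2); θ = 2.392, cos(θ/2) ≈ 0.366083, sin(θ/2) ≈ 0.930582.
With a = amp(|0⟩) = 0 and b = amp(|1⟩) = 1:
new amp(|0⟩) = (0.366083 - 0.930582i)·a = 0
new amp(|1⟩) = (0.366083 + 0.930582i)·b = (0.3661 + 0.9306i)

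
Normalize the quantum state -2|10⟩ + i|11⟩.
-0.8944|10⟩ + (1/√5)i|11⟩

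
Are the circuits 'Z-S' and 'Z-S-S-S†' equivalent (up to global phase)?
Yes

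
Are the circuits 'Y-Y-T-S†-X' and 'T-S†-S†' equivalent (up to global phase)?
No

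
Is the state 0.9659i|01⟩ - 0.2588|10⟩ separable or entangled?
Entangled

Writing the state as a|00⟩ + b|01⟩ + c|10⟩ + d|11⟩, it is a product state iff ad − bc = 0.
Here (a, b, c, d) = (0, 0.9659i, -0.2588, 0): ad − bc = (0)(0) − (0.9659i)(-0.2588) = 0.25i ≠ 0, so the state is entangled.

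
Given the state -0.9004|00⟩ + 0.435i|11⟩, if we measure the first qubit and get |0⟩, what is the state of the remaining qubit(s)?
-|0⟩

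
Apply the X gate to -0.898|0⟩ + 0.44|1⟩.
0.44|0⟩ - 0.898|1⟩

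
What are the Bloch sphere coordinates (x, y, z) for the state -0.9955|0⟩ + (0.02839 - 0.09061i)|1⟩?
(-0.05652, 0.1804, 0.982)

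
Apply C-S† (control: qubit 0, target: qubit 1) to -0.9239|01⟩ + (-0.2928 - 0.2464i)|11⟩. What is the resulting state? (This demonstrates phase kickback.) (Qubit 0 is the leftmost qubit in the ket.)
-0.9239|01⟩ + (-0.2464 + 0.2928i)|11⟩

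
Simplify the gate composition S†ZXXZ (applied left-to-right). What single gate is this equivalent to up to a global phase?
S†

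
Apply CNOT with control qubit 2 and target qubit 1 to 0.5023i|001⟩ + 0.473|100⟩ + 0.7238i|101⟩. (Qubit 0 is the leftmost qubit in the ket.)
0.5023i|011⟩ + 0.473|100⟩ + 0.7238i|111⟩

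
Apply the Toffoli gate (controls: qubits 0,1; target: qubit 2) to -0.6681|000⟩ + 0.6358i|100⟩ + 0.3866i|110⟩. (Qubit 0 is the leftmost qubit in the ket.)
-0.6681|000⟩ + 0.6358i|100⟩ + 0.3866i|111⟩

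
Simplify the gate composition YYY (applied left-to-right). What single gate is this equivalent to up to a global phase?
Y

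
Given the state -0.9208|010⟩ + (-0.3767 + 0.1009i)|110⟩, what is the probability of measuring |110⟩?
0.1521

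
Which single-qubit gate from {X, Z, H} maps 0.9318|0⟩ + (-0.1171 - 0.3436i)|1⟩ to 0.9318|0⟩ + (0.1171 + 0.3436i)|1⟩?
Z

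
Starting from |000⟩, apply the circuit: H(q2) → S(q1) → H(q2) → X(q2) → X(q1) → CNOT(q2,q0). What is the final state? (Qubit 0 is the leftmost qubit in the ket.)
|111⟩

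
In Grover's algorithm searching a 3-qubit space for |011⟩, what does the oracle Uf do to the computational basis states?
Uf|x⟩ = -|x⟩ if x = 011, else |x⟩ (phase flip on target)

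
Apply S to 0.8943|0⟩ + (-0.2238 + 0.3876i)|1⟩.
0.8943|0⟩ + (-0.3876 - 0.2238i)|1⟩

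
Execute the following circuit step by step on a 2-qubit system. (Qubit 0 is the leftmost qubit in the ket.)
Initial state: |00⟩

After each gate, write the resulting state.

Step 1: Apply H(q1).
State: 1/√2|00⟩ + 1/√2|01⟩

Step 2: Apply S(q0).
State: 1/√2|00⟩ + 1/√2|01⟩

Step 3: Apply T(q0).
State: 1/√2|00⟩ + 1/√2|01⟩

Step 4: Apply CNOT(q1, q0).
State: 1/√2|00⟩ + 1/√2|11⟩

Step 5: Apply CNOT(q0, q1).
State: 1/√2|00⟩ + 1/√2|10⟩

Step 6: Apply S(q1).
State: 1/√2|00⟩ + 1/√2|10⟩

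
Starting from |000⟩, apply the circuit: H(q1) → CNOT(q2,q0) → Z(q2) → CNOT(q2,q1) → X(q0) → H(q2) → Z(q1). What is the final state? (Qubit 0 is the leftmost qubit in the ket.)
1/2|100⟩ + 1/2|101⟩ - 1/2|110⟩ - 1/2|111⟩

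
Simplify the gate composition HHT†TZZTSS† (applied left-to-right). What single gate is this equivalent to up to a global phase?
T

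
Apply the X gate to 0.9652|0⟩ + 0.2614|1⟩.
0.2614|0⟩ + 0.9652|1⟩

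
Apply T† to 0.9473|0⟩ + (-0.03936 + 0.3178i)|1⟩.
0.9473|0⟩ + (0.1969 + 0.2526i)|1⟩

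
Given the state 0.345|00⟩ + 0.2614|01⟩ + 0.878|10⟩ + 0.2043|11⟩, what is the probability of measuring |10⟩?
0.7709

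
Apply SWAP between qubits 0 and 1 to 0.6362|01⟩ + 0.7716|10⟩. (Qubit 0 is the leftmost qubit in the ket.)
0.7716|01⟩ + 0.6362|10⟩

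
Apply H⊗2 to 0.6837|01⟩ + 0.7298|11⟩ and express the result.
0.7068|00⟩ - 0.7068|01⟩ - 0.02305|10⟩ + 0.02305|11⟩

H⊗2 gives amp(|y⟩) = (1/2) Σ_x (−1)^(x·y) amp(|x⟩), where x·y is the number of positions in which both x and y have a 1.
|00⟩: (0.6837 + 0.7298)/2 = 0.7068
|01⟩: (-0.6837 - 0.7298)/2 = -0.7068
|10⟩: (0.6837 - 0.7298)/2 = -0.02305
|11⟩: (-0.6837 + 0.7298)/2 = 0.02305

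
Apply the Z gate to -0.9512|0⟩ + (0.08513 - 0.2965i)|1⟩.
-0.9512|0⟩ + (-0.08513 + 0.2965i)|1⟩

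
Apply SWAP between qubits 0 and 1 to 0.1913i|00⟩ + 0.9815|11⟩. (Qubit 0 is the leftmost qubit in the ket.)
0.1913i|00⟩ + 0.9815|11⟩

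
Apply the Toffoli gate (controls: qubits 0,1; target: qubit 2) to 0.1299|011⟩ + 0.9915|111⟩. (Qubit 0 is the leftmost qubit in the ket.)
0.1299|011⟩ + 0.9915|110⟩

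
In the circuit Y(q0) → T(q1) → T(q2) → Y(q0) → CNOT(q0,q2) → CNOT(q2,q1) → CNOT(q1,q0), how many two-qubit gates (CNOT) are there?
3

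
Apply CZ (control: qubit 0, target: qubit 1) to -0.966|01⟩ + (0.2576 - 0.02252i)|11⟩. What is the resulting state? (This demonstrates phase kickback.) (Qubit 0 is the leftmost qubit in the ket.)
-0.966|01⟩ + (-0.2576 + 0.02252i)|11⟩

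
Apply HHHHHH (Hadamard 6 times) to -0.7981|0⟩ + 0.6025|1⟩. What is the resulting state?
-0.7981|0⟩ + 0.6025|1⟩

H² = I, so an even number of Hadamards cancels: H^6 = I and the state is unchanged.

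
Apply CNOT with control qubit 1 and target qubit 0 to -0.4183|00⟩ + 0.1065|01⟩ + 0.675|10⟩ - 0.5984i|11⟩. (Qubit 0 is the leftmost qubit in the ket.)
-0.4183|00⟩ - 0.5984i|01⟩ + 0.675|10⟩ + 0.1065|11⟩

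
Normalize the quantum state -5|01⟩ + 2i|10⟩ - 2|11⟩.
-0.8704|01⟩ + 0.3482i|10⟩ - 0.3482|11⟩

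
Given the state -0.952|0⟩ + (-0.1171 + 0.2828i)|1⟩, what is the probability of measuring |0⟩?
0.9063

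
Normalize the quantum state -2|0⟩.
-|0⟩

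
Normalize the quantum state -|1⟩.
-|1⟩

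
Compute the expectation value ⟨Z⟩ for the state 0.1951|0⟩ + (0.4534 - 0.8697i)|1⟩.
-0.9239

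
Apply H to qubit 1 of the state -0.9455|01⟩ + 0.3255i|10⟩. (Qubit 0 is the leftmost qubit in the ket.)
-0.6686|00⟩ + 0.6686|01⟩ + 0.2302i|10⟩ + 0.2302i|11⟩

H on qubit 1 mixes each pair of kets that differ only in qubit 1: amplitudes (a, b) of (|…0…⟩, |…1…⟩) become ((a + b)/√2, (a − b)/√2). Kets absent from the input have amplitude 0.
(|00⟩, |01⟩): (a, b) = (0, -0.9455) → (-0.6686, 0.6686)
(|10⟩, |11⟩): (a, b) = (0.3255i, 0) → (0.2302i, 0.2302i)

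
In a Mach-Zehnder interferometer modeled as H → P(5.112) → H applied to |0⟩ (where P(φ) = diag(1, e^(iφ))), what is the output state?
(0.6945 - 0.4606i)|0⟩ + (0.3055 + 0.4606i)|1⟩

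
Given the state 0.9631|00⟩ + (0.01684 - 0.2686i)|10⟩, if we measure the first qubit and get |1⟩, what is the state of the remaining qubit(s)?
(0.06257 - 0.998i)|0⟩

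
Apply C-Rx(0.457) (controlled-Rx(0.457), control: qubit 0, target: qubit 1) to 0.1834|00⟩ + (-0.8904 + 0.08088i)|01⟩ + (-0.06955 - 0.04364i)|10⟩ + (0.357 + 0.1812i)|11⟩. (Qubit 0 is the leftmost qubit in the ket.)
0.1834|00⟩ + (-0.8904 + 0.08088i)|01⟩ + (-0.0267 - 0.1234i)|10⟩ + (0.3378 + 0.1922i)|11⟩

C-Rx(0.457) leaves the control-|0⟩ kets |00⟩, |01⟩ unchanged and applies Rx(0.457) to qubit 1 on the control-|1⟩ pair (|10⟩, |11⟩).
Rx(0.457) = [[cos(θ/2), −i·sin(θ/2)], [−i·sin(θ/2), cos(θ/2)]]; θ = 0.457, cos(θ/2) ≈ 0.974007, sin(θ/2) ≈ 0.226517.
With a = amp(|10⟩) = (-0.06955 - 0.04364i) and b = amp(|11⟩) = (0.357 + 0.1812i):
new amp(|10⟩) = (0.974007)·a + (-0.226517i)·b = (-0.0267 - 0.1234i)
new amp(|11⟩) = (-0.226517i)·a + (0.974007)·b = (0.3378 + 0.1922i)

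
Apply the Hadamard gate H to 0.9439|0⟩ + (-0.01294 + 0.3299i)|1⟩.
(0.6583 + 0.2333i)|0⟩ + (0.6766 - 0.2333i)|1⟩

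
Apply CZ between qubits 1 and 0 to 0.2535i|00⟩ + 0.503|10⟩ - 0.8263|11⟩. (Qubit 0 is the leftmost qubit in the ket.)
0.2535i|00⟩ + 0.503|10⟩ + 0.8263|11⟩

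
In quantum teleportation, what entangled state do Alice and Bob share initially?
Bell state |Φ+⟩ = (|00⟩ + |11⟩)/√2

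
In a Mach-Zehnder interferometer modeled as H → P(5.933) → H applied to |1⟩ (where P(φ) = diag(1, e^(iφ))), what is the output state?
(0.03035 + 0.1715i)|0⟩ + (0.9697 - 0.1715i)|1⟩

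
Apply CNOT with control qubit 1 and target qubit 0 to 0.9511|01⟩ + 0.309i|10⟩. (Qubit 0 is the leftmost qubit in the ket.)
0.309i|10⟩ + 0.9511|11⟩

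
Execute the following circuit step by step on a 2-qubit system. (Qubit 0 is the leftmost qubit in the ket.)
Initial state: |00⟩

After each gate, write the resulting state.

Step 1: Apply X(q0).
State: |10⟩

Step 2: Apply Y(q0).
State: -i|00⟩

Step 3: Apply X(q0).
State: -i|10⟩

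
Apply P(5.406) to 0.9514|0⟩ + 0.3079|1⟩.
0.9514|0⟩ + (0.1968 - 0.2368i)|1⟩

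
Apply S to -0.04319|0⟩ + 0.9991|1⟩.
-0.04319|0⟩ + 0.9991i|1⟩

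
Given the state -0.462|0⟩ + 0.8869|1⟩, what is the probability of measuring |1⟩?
0.7866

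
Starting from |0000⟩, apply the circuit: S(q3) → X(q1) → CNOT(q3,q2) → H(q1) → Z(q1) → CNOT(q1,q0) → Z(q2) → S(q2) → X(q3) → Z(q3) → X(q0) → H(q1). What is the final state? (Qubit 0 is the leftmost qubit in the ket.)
-1/2|0001⟩ + 1/2|0101⟩ - 1/2|1001⟩ - 1/2|1101⟩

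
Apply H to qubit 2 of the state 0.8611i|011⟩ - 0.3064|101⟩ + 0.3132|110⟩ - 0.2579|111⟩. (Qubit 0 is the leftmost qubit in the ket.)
0.6089i|010⟩ - 0.6089i|011⟩ - 0.2167|100⟩ + 0.2167|101⟩ + 0.0391|110⟩ + 0.4038|111⟩

H on qubit 2 mixes each pair of kets that differ only in qubit 2: amplitudes (a, b) of (|…0…⟩, |…1…⟩) become ((a + b)/√2, (a − b)/√2). Kets absent from the input have amplitude 0.
(|010⟩, |011⟩): (a, b) = (0, 0.8611i) → (0.6089i, -0.6089i)
(|100⟩, |101⟩): (a, b) = (0, -0.3064) → (-0.2167, 0.2167)
(|110⟩, |111⟩): (a, b) = (0.3132, -0.2579) → (0.0391, 0.4038)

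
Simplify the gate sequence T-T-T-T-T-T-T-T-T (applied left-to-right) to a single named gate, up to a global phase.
T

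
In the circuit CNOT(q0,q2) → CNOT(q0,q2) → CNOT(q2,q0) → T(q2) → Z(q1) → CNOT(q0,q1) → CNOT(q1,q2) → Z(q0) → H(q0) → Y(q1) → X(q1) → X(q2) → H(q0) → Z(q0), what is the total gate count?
14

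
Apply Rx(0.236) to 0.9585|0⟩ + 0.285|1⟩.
(0.9518 - 0.03355i)|0⟩ + (0.283 - 0.1128i)|1⟩

Rx(0.236) = [[cos(θ/2), −i·sin(θ/2)], [−i·sin(θ/2), cos(θ/2)]]; θ = 0.236, cos(θ/2) ≈ 0.993046, sin(θ/2) ≈ 0.117726.
With a = amp(|0⟩) = 0.9585 and b = amp(|1⟩) = 0.285:
new amp(|0⟩) = (0.993046)·a + (-0.117726i)·b = (0.9518 - 0.03355i)
new amp(|1⟩) = (-0.117726i)·a + (0.993046)·b = (0.283 - 0.1128i)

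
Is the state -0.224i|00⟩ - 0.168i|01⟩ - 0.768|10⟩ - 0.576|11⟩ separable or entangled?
Separable

Writing the state as a|00⟩ + b|01⟩ + c|10⟩ + d|11⟩, it is a product state iff ad − bc = 0.
Here (a, b, c, d) = (-0.224i, -0.168i, -0.768, -0.576): ad − bc = (-0.224i)(-0.576) − (-0.168i)(-0.768) = 0, so the state is separable.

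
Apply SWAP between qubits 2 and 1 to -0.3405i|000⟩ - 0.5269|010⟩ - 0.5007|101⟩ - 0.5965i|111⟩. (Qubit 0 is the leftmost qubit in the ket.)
-0.3405i|000⟩ - 0.5269|001⟩ - 0.5007|110⟩ - 0.5965i|111⟩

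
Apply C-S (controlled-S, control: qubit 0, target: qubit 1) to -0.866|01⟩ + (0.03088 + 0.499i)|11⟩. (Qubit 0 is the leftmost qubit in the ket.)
-0.866|01⟩ + (-0.499 + 0.03088i)|11⟩

C-S leaves the control-|0⟩ kets |00⟩, |01⟩ unchanged and applies S to qubit 1 on the control-|1⟩ pair (|10⟩, |11⟩).
S = [[1, 0], [0, i]].
With a = amp(|10⟩) = 0 and b = amp(|11⟩) = (0.03088 + 0.499i):
new amp(|10⟩) = (1)·a = 0
new amp(|11⟩) = (i)·b = (-0.499 + 0.03088i)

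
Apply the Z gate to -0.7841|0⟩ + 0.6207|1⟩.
-0.7841|0⟩ - 0.6207|1⟩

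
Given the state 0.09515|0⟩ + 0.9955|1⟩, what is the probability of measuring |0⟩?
0.009054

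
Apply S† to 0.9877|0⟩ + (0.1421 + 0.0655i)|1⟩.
0.9877|0⟩ + (0.0655 - 0.1421i)|1⟩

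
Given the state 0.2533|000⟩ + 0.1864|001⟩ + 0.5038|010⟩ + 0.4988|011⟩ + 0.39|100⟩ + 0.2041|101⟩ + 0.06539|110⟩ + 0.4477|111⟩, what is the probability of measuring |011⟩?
0.2488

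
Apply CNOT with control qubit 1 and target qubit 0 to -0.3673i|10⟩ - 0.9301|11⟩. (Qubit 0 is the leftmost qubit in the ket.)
-0.9301|01⟩ - 0.3673i|10⟩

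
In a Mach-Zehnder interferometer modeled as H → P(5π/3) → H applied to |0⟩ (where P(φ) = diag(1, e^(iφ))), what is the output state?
(0.75 - 0.433i)|0⟩ + (0.25 + 0.433i)|1⟩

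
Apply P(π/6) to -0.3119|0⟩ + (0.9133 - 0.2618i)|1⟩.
-0.3119|0⟩ + (0.9218 + 0.2299i)|1⟩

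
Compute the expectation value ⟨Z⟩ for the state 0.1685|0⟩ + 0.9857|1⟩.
-0.9432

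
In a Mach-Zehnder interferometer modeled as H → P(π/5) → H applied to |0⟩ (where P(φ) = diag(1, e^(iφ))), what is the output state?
(0.9045 + 0.2939i)|0⟩ + (0.09549 - 0.2939i)|1⟩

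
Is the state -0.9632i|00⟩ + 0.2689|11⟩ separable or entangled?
Entangled

Writing the state as a|00⟩ + b|01⟩ + c|10⟩ + d|11⟩, it is a product state iff ad − bc = 0.
Here (a, b, c, d) = (-0.9632i, 0, 0, 0.2689): ad − bc = (-0.9632i)(0.2689) − (0)(0) = -0.259i ≠ 0, so the state is entangled.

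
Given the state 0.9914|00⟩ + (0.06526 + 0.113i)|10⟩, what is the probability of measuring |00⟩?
0.9829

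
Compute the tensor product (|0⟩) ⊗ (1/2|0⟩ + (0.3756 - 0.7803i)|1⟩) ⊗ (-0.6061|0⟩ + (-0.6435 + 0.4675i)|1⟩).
-0.3031|000⟩ + (-0.3218 + 0.2338i)|001⟩ + (-0.2277 + 0.4729i)|010⟩ + (0.1231 + 0.6777i)|011⟩

amp(|b₁b₂…⟩) = product of the factor amplitudes for bits b₁, b₂, …; only kets whose every factor amplitude is nonzero survive.
|000⟩: (1)(1/2)(-0.6061) = -0.3031
|001⟩: (1)(1/2)(-0.6435 + 0.4675i) = (-0.3218 + 0.2338i)
|010⟩: (1)(0.3756 - 0.7803i)(-0.6061) = (-0.2277 + 0.4729i)
|011⟩: (1)(0.3756 - 0.7803i)(-0.6435 + 0.4675i) = (0.1231 + 0.6777i)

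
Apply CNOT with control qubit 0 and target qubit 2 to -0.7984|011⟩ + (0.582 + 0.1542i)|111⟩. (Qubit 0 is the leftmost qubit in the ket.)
-0.7984|011⟩ + (0.582 + 0.1542i)|110⟩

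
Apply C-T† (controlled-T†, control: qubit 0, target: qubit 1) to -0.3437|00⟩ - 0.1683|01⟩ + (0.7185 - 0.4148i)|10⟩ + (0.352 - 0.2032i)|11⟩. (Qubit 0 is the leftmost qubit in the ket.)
-0.3437|00⟩ - 0.1683|01⟩ + (0.7185 - 0.4148i)|10⟩ + (0.1052 - 0.3926i)|11⟩

C-T† leaves the control-|0⟩ kets |00⟩, |01⟩ unchanged and applies T† to qubit 1 on the control-|1⟩ pair (|10⟩, |11⟩).
T† = [[1, 0], [0, (1/√2 - (1/√2)i)]].
With a = amp(|10⟩) = (0.7185 - 0.4148i) and b = amp(|11⟩) = (0.352 - 0.2032i):
new amp(|10⟩) = (1)·a = (0.7185 - 0.4148i)
new amp(|11⟩) = (1/√2 - (1/√2)i)·b = (0.1052 - 0.3926i)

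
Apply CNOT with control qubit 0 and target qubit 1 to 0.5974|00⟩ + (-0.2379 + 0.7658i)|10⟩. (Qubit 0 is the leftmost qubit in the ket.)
0.5974|00⟩ + (-0.2379 + 0.7658i)|11⟩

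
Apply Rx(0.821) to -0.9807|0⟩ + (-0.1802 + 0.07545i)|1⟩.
(-0.8691 + 0.07191i)|0⟩ + (-0.1652 + 0.4605i)|1⟩

Rx(0.821) = [[cos(θ/2), −i·sin(θ/2)], [−i·sin(θ/2), cos(θ/2)]]; θ = 0.821, cos(θ/2) ≈ 0.916921, sin(θ/2) ≈ 0.399068.
With a = amp(|0⟩) = -0.9807 and b = amp(|1⟩) = (-0.1802 + 0.07545i):
new amp(|0⟩) = (0.916921)·a + (-0.399068i)·b = (-0.8691 + 0.07191i)
new amp(|1⟩) = (-0.399068i)·a + (0.916921)·b = (-0.1652 + 0.4605i)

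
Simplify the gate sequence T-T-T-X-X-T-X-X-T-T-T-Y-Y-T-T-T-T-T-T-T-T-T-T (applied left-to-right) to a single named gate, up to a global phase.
T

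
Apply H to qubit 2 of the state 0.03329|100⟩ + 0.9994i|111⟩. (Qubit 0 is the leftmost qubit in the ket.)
0.02354|100⟩ + 0.02354|101⟩ + 0.7067i|110⟩ - 0.7067i|111⟩

H on qubit 2 mixes each pair of kets that differ only in qubit 2: amplitudes (a, b) of (|…0…⟩, |…1…⟩) become ((a + b)/√2, (a − b)/√2). Kets absent from the input have amplitude 0.
(|100⟩, |101⟩): (a, b) = (0.03329, 0) → (0.02354, 0.02354)
(|110⟩, |111⟩): (a, b) = (0, 0.9994i) → (0.7067i, -0.7067i)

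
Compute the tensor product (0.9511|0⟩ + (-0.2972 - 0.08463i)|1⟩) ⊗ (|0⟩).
0.9511|00⟩ + (-0.2972 - 0.08463i)|10⟩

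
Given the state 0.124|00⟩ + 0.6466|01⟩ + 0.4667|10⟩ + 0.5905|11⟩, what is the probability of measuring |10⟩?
0.2178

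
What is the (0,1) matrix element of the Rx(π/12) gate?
-0.1305i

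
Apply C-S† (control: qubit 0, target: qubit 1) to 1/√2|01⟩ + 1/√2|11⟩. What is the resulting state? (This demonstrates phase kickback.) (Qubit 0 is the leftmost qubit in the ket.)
1/√2|01⟩ - (1/√2)i|11⟩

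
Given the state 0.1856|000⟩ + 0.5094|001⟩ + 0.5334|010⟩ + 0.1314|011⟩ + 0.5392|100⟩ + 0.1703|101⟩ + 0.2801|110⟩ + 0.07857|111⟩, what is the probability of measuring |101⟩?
0.029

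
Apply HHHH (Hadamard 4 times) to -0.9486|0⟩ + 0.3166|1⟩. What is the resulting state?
-0.9486|0⟩ + 0.3166|1⟩

H² = I, so an even number of Hadamards cancels: H^4 = I and the state is unchanged.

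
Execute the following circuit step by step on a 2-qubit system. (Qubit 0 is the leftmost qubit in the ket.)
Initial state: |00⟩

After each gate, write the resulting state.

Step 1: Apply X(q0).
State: |10⟩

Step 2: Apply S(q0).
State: i|10⟩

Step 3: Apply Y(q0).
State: |00⟩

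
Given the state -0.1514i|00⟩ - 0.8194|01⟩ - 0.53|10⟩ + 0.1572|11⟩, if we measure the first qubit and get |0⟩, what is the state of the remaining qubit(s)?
-0.1817i|0⟩ - 0.9834|1⟩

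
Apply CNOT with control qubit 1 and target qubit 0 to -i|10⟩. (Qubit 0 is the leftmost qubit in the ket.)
-i|10⟩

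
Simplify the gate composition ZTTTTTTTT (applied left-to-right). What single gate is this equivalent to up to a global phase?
Z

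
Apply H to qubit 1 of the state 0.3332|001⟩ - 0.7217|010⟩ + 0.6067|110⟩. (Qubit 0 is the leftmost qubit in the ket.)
-0.5103|000⟩ + 0.2356|001⟩ + 0.5103|010⟩ + 0.2356|011⟩ + 0.429|100⟩ - 0.429|110⟩

H on qubit 1 mixes each pair of kets that differ only in qubit 1: amplitudes (a, b) of (|…0…⟩, |…1…⟩) become ((a + b)/√2, (a − b)/√2). Kets absent from the input have amplitude 0.
(|000⟩, |010⟩): (a, b) = (0, -0.7217) → (-0.5103, 0.5103)
(|001⟩, |011⟩): (a, b) = (0.3332, 0) → (0.2356, 0.2356)
(|100⟩, |110⟩): (a, b) = (0, 0.6067) → (0.429, -0.429)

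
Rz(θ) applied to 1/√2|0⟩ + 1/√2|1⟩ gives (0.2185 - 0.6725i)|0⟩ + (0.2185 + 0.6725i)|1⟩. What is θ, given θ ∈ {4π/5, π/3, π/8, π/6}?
4π/5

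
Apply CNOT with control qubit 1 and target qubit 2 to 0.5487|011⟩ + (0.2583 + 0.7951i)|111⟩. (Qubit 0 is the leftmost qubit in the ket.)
0.5487|010⟩ + (0.2583 + 0.7951i)|110⟩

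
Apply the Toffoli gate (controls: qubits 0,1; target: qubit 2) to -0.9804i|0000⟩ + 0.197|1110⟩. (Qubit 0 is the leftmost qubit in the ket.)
-0.9804i|0000⟩ + 0.197|1100⟩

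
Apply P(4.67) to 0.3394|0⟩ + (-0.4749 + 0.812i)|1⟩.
0.3394|0⟩ + (0.8314 + 0.4401i)|1⟩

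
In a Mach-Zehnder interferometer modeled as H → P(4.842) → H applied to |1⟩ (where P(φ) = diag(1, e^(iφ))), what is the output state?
(0.4354 + 0.4958i)|0⟩ + (0.5646 - 0.4958i)|1⟩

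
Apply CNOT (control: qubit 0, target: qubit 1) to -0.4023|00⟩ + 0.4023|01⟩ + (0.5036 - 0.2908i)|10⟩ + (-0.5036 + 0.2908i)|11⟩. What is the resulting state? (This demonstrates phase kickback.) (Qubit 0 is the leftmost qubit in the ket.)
-0.4023|00⟩ + 0.4023|01⟩ + (-0.5036 + 0.2908i)|10⟩ + (0.5036 - 0.2908i)|11⟩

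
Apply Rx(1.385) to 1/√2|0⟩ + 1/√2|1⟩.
(0.5442 - 0.4515i)|0⟩ + (0.5442 - 0.4515i)|1⟩

Rx(1.385) = [[cos(θ/2), −i·sin(θ/2)], [−i·sin(θ/2), cos(θ/2)]]; θ = 1.385, cos(θ/2) ≈ 0.769652, sin(θ/2) ≈ 0.638463.
With a = amp(|0⟩) = 1/√2 and b = amp(|1⟩) = 1/√2:
new amp(|0⟩) = (0.769652)·a + (-0.638463i)·b = (0.5442 - 0.4515i)
new amp(|1⟩) = (-0.638463i)·a + (0.769652)·b = (0.5442 - 0.4515i)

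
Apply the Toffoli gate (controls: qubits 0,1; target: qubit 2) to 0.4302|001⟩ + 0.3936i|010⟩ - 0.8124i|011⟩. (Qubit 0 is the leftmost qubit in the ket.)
0.4302|001⟩ + 0.3936i|010⟩ - 0.8124i|011⟩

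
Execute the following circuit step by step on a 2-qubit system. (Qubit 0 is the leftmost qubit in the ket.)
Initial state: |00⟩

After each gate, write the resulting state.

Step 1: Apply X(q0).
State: |10⟩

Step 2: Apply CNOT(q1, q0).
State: |10⟩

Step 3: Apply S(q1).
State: |10⟩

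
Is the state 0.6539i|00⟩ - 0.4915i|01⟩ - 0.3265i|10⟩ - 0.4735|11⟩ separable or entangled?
Entangled

Writing the state as a|00⟩ + b|01⟩ + c|10⟩ + d|11⟩, it is a product state iff ad − bc = 0.
Here (a, b, c, d) = (0.6539i, -0.4915i, -0.3265i, -0.4735): ad − bc = (0.6539i)(-0.4735) − (-0.4915i)(-0.3265i) = (0.1605 - 0.3096i) ≠ 0, so the state is entangled.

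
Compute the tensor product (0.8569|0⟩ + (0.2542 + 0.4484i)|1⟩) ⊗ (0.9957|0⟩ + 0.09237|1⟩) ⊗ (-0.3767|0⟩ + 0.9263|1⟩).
-0.3214|000⟩ + 0.7903|001⟩ - 0.02982|010⟩ + 0.07332|011⟩ + (-0.09535 - 0.1682i)|100⟩ + (0.2345 + 0.4136i)|101⟩ + (-0.008845 - 0.0156i)|110⟩ + (0.02175 + 0.03837i)|111⟩

amp(|b₁b₂…⟩) = product of the factor amplitudes for bits b₁, b₂, …; only kets whose every factor amplitude is nonzero survive.
|000⟩: (0.8569)(0.9957)(-0.3767) = -0.3214
|001⟩: (0.8569)(0.9957)(0.9263) = 0.7903
|010⟩: (0.8569)(0.09237)(-0.3767) = -0.02982
|011⟩: (0.8569)(0.09237)(0.9263) = 0.07332
|100⟩: (0.2542 + 0.4484i)(0.9957)(-0.3767) = (-0.09535 - 0.1682i)
|101⟩: (0.2542 + 0.4484i)(0.9957)(0.9263) = (0.2345 + 0.4136i)
|110⟩: (0.2542 + 0.4484i)(0.09237)(-0.3767) = (-0.008845 - 0.0156i)
|111⟩: (0.2542 + 0.4484i)(0.09237)(0.9263) = (0.02175 + 0.03837i)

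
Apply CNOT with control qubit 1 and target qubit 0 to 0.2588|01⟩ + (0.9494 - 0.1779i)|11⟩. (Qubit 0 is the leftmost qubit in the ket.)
(0.9494 - 0.1779i)|01⟩ + 0.2588|11⟩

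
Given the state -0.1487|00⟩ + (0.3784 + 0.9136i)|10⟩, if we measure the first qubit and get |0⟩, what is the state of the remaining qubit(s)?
-|0⟩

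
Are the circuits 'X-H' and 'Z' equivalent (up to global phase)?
No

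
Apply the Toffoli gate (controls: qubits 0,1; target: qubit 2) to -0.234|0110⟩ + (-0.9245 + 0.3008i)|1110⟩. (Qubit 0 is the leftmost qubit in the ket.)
-0.234|0110⟩ + (-0.9245 + 0.3008i)|1100⟩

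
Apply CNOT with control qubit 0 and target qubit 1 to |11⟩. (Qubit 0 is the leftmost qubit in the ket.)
|10⟩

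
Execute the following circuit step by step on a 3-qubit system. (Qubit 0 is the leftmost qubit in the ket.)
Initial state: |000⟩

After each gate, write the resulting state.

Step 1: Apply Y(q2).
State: i|001⟩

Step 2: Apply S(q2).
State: -|001⟩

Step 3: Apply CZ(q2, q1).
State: -|001⟩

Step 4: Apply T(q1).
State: -|001⟩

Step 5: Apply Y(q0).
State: -i|101⟩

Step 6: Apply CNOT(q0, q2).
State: -i|100⟩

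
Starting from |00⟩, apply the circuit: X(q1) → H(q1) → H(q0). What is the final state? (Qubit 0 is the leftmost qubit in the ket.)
1/2|00⟩ - 1/2|01⟩ + 1/2|10⟩ - 1/2|11⟩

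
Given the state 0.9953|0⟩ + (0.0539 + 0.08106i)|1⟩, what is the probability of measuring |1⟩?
0.009476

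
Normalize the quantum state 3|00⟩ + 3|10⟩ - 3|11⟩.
1/√3|00⟩ + 1/√3|10⟩ - 1/√3|11⟩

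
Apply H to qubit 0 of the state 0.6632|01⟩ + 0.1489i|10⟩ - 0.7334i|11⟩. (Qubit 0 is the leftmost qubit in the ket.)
0.1053i|00⟩ + (0.469 - 0.5186i)|01⟩ - 0.1053i|10⟩ + (0.469 + 0.5186i)|11⟩

H on qubit 0 mixes each pair of kets that differ only in qubit 0: amplitudes (a, b) of (|…0…⟩, |…1…⟩) become ((a + b)/√2, (a − b)/√2). Kets absent from the input have amplitude 0.
(|00⟩, |10⟩): (a, b) = (0, 0.1489i) → (0.1053i, -0.1053i)
(|01⟩, |11⟩): (a, b) = (0.6632, -0.7334i) → ((0.469 - 0.5186i), (0.469 + 0.5186i))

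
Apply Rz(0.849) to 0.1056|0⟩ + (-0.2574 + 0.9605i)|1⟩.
(0.09623 - 0.04349i)|0⟩ + (-0.6302 + 0.7692i)|1⟩

Rz(0.849) = [[e^(−iθ/2), 0], [0, e^(iθ/2)]] with e^(±iθ/2) = cos(θ/2) ± i·sin(θ/2); θ = 0.849, cos(θ/2) ≈ 0.911245, sin(θ/2) ≈ 0.411865.
With a = amp(|0⟩) = 0.1056 and b = amp(|1⟩) = (-0.2574 + 0.9605i):
new amp(|0⟩) = (0.911245 - 0.411865i)·a = (0.09623 - 0.04349i)
new amp(|1⟩) = (0.911245 + 0.411865i)·b = (-0.6302 + 0.7692i)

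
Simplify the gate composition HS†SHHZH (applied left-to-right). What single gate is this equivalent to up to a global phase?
X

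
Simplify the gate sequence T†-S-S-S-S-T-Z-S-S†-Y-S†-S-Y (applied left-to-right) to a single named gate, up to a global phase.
Z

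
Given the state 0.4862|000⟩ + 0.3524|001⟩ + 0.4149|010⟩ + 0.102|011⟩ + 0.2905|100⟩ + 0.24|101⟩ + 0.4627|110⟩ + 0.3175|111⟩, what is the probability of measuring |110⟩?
0.2141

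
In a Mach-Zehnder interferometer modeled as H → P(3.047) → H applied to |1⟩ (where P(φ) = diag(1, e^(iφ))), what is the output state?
(0.9978 - 0.04723i)|0⟩ + (0.002235 + 0.04723i)|1⟩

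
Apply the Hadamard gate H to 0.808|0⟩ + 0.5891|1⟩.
0.9879|0⟩ + 0.1548|1⟩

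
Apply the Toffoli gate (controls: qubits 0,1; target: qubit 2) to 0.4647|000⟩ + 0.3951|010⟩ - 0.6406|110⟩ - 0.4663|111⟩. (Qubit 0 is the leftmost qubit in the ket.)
0.4647|000⟩ + 0.3951|010⟩ - 0.4663|110⟩ - 0.6406|111⟩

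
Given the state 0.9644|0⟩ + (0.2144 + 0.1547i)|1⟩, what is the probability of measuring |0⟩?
0.9301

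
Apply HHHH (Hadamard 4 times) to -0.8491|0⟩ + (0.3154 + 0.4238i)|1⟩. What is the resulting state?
-0.8491|0⟩ + (0.3154 + 0.4238i)|1⟩

H² = I, so an even number of Hadamards cancels: H^4 = I and the state is unchanged.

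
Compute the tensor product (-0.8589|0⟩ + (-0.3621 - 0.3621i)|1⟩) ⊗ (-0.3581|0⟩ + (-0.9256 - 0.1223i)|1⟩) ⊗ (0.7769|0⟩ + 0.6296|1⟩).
0.239|000⟩ + 0.1936|001⟩ + (0.6176 + 0.08161i)|010⟩ + (0.5005 + 0.06614i)|011⟩ + (0.1007 + 0.1007i)|100⟩ + (0.08164 + 0.08164i)|101⟩ + (0.226 + 0.2948i)|110⟩ + (0.1831 + 0.2389i)|111⟩

amp(|b₁b₂…⟩) = product of the factor amplitudes for bits b₁, b₂, …; only kets whose every factor amplitude is nonzero survive.
|000⟩: (-0.8589)(-0.3581)(0.7769) = 0.239
|001⟩: (-0.8589)(-0.3581)(0.6296) = 0.1936
|010⟩: (-0.8589)(-0.9256 - 0.1223i)(0.7769) = (0.6176 + 0.08161i)
|011⟩: (-0.8589)(-0.9256 - 0.1223i)(0.6296) = (0.5005 + 0.06614i)
|100⟩: (-0.3621 - 0.3621i)(-0.3581)(0.7769) = (0.1007 + 0.1007i)
|101⟩: (-0.3621 - 0.3621i)(-0.3581)(0.6296) = (0.08164 + 0.08164i)
|110⟩: (-0.3621 - 0.3621i)(-0.9256 - 0.1223i)(0.7769) = (0.226 + 0.2948i)
|111⟩: (-0.3621 - 0.3621i)(-0.9256 - 0.1223i)(0.6296) = (0.1831 + 0.2389i)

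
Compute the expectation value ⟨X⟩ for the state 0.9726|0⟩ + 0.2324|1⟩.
0.4521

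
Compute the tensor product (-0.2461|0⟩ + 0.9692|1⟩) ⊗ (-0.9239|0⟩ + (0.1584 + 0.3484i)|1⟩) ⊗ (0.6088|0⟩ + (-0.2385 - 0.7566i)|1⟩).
0.1384|000⟩ + (-0.05423 - 0.172i)|001⟩ + (-0.02373 - 0.0522i)|010⟩ + (-0.05557 + 0.04994i)|011⟩ - 0.5451|100⟩ + (0.2136 + 0.6775i)|101⟩ + (0.09346 + 0.2056i)|110⟩ + (0.2189 - 0.1967i)|111⟩

amp(|b₁b₂…⟩) = product of the factor amplitudes for bits b₁, b₂, …; only kets whose every factor amplitude is nonzero survive.
|000⟩: (-0.2461)(-0.9239)(0.6088) = 0.1384
|001⟩: (-0.2461)(-0.9239)(-0.2385 - 0.7566i) = (-0.05423 - 0.172i)
|010⟩: (-0.2461)(0.1584 + 0.3484i)(0.6088) = (-0.02373 - 0.0522i)
|011⟩: (-0.2461)(0.1584 + 0.3484i)(-0.2385 - 0.7566i) = (-0.05557 + 0.04994i)
|100⟩: (0.9692)(-0.9239)(0.6088) = -0.5451
|101⟩: (0.9692)(-0.9239)(-0.2385 - 0.7566i) = (0.2136 + 0.6775i)
|110⟩: (0.9692)(0.1584 + 0.3484i)(0.6088) = (0.09346 + 0.2056i)
|111⟩: (0.9692)(0.1584 + 0.3484i)(-0.2385 - 0.7566i) = (0.2189 - 0.1967i)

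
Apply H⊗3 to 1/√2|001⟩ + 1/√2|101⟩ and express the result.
1/2|000⟩ - 1/2|001⟩ + 1/2|010⟩ - 1/2|011⟩

H⊗3 gives amp(|y⟩) = (1/2√2) Σ_x (−1)^(x·y) amp(|x⟩), where x·y is the number of positions in which both x and y have a 1.
|000⟩: (1/√2 + 1/√2)/(2√2) = 1/2
|001⟩: (-1/√2 - 1/√2)/(2√2) = -1/2
|010⟩: (1/√2 + 1/√2)/(2√2) = 1/2
|011⟩: (-1/√2 - 1/√2)/(2√2) = -1/2
|100⟩: (1/√2 - 1/√2)/(2√2) = 0
|101⟩: (-1/√2 + 1/√2)/(2√2) = 0
|110⟩: (1/√2 - 1/√2)/(2√2) = 0
|111⟩: (-1/√2 + 1/√2)/(2√2) = 0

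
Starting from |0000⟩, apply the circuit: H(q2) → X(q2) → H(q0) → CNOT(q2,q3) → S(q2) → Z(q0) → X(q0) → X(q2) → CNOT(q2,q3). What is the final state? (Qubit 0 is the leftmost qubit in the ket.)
-(1/2)i|0001⟩ - 1/2|0011⟩ + (1/2)i|1001⟩ + 1/2|1011⟩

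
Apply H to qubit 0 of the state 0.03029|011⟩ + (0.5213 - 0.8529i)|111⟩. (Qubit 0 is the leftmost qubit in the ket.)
(0.39 - 0.6031i)|011⟩ + (-0.3472 + 0.6031i)|111⟩

H on qubit 0 mixes each pair of kets that differ only in qubit 0: amplitudes (a, b) of (|…0…⟩, |…1…⟩) become ((a + b)/√2, (a − b)/√2). Kets absent from the input have amplitude 0.
(|011⟩, |111⟩): (a, b) = (0.03029, (0.5213 - 0.8529i)) → ((0.39 - 0.6031i), (-0.3472 + 0.6031i))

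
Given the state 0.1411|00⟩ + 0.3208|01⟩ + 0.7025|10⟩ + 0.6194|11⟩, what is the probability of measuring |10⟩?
0.4935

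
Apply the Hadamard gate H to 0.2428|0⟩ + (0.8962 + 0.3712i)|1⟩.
(0.8054 + 0.2625i)|0⟩ + (-0.462 - 0.2625i)|1⟩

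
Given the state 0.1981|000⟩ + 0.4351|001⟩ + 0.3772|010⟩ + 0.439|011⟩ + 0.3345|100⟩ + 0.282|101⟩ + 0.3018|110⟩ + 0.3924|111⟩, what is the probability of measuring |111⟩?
0.154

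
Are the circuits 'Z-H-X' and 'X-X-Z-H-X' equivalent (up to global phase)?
Yes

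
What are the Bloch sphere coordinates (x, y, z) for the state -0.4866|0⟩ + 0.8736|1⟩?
(-0.8502, 0, -0.5264)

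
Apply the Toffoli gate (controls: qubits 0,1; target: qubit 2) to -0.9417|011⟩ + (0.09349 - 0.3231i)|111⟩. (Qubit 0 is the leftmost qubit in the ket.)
-0.9417|011⟩ + (0.09349 - 0.3231i)|110⟩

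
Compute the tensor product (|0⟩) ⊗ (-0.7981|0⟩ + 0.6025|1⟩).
-0.7981|00⟩ + 0.6025|01⟩

amp(|b₁b₂…⟩) = product of the factor amplitudes for bits b₁, b₂, …; only kets whose every factor amplitude is nonzero survive.
|00⟩: (1)(-0.7981) = -0.7981
|01⟩: (1)(0.6025) = 0.6025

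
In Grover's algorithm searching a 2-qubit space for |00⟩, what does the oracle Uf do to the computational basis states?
Uf|x⟩ = -|x⟩ if x = 00, else |x⟩ (phase flip on target)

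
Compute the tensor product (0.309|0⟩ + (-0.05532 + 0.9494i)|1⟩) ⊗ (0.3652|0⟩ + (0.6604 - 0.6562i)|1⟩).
0.1128|00⟩ + (0.2041 - 0.2028i)|01⟩ + (-0.0202 + 0.3467i)|10⟩ + (0.5865 + 0.6633i)|11⟩

amp(|b₁b₂…⟩) = product of the factor amplitudes for bits b₁, b₂, …; only kets whose every factor amplitude is nonzero survive.
|00⟩: (0.309)(0.3652) = 0.1128
|01⟩: (0.309)(0.6604 - 0.6562i) = (0.2041 - 0.2028i)
|10⟩: (-0.05532 + 0.9494i)(0.3652) = (-0.0202 + 0.3467i)
|11⟩: (-0.05532 + 0.9494i)(0.6604 - 0.6562i) = (0.5865 + 0.6633i)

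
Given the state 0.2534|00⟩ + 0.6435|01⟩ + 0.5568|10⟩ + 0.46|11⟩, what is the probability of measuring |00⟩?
0.06421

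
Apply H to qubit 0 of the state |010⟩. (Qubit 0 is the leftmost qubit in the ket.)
1/√2|010⟩ + 1/√2|110⟩

H on qubit 0 mixes each pair of kets that differ only in qubit 0: amplitudes (a, b) of (|…0…⟩, |…1…⟩) become ((a + b)/√2, (a − b)/√2). Kets absent from the input have amplitude 0.
(|010⟩, |110⟩): (a, b) = (1, 0) → (1/√2, 1/√2)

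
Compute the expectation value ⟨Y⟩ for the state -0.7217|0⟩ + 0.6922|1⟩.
0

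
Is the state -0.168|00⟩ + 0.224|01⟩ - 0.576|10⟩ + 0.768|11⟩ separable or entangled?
Separable

Writing the state as a|00⟩ + b|01⟩ + c|10⟩ + d|11⟩, it is a product state iff ad − bc = 0.
Here (a, b, c, d) = (-0.168, 0.224, -0.576, 0.768): ad − bc = (-0.168)(0.768) − (0.224)(-0.576) = 0, so the state is separable.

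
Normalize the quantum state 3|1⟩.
|1⟩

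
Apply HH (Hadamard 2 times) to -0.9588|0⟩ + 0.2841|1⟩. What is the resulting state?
-0.9588|0⟩ + 0.2841|1⟩

H² = I, so an even number of Hadamards cancels: H^2 = I and the state is unchanged.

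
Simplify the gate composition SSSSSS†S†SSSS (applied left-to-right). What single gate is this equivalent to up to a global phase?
S†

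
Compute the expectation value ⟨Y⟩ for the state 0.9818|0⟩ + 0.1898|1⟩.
0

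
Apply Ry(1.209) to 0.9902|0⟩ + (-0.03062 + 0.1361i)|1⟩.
(0.8321 - 0.07735i)|0⟩ + (0.5376 + 0.112i)|1⟩

Ry(1.209) = [[cos(θ/2), −sin(θ/2)], [sin(θ/2), cos(θ/2)]]; θ = 1.209, cos(θ/2) ≈ 0.822786, sin(θ/2) ≈ 0.568351.
With a = amp(|0⟩) = 0.9902 and b = amp(|1⟩) = (-0.03062 + 0.1361i):
new amp(|0⟩) = (0.822786)·a + (-0.568351)·b = (0.8321 - 0.07735i)
new amp(|1⟩) = (0.568351)·a + (0.822786)·b = (0.5376 + 0.112i)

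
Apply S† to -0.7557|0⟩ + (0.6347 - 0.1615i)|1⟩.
-0.7557|0⟩ + (-0.1615 - 0.6347i)|1⟩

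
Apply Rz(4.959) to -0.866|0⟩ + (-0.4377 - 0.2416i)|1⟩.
(0.683 + 0.5324i)|0⟩ + (0.4937 - 0.07853i)|1⟩

Rz(4.959) = [[e^(−iθ/2), 0], [0, e^(iθ/2)]] with e^(±iθ/2) = cos(θ/2) ± i·sin(θ/2); θ = 4.959, cos(θ/2) ≈ -0.788707, sin(θ/2) ≈ 0.614769.
With a = amp(|0⟩) = -0.866 and b = amp(|1⟩) = (-0.4377 - 0.2416i):
new amp(|0⟩) = (-0.788707 - 0.614769i)·a = (0.683 + 0.5324i)
new amp(|1⟩) = (-0.788707 + 0.614769i)·b = (0.4937 - 0.07853i)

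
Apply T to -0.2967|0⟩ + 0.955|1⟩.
-0.2967|0⟩ + (0.6753 + 0.6753i)|1⟩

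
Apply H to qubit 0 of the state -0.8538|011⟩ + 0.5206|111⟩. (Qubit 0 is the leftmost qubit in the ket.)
-0.2356|011⟩ - 0.9718|111⟩

H on qubit 0 mixes each pair of kets that differ only in qubit 0: amplitudes (a, b) of (|…0…⟩, |…1…⟩) become ((a + b)/√2, (a − b)/√2). Kets absent from the input have amplitude 0.
(|011⟩, |111⟩): (a, b) = (-0.8538, 0.5206) → (-0.2356, -0.9718)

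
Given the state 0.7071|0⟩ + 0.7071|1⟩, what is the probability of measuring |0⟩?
0.5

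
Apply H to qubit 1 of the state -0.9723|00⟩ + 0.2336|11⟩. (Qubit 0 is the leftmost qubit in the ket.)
-0.6875|00⟩ - 0.6875|01⟩ + 0.1652|10⟩ - 0.1652|11⟩

H on qubit 1 mixes each pair of kets that differ only in qubit 1: amplitudes (a, b) of (|…0…⟩, |…1…⟩) become ((a + b)/√2, (a − b)/√2). Kets absent from the input have amplitude 0.
(|00⟩, |01⟩): (a, b) = (-0.9723, 0) → (-0.6875, -0.6875)
(|10⟩, |11⟩): (a, b) = (0, 0.2336) → (0.1652, -0.1652)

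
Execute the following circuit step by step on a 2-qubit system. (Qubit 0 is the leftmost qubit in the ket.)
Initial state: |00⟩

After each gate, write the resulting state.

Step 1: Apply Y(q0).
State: i|10⟩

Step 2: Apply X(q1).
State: i|11⟩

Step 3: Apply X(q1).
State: i|10⟩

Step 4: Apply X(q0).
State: i|00⟩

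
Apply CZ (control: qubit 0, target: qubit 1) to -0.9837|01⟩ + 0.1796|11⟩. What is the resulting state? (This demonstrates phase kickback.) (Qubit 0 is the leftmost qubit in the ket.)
-0.9837|01⟩ - 0.1796|11⟩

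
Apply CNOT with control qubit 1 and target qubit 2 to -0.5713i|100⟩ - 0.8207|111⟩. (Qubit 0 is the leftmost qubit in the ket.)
-0.5713i|100⟩ - 0.8207|110⟩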